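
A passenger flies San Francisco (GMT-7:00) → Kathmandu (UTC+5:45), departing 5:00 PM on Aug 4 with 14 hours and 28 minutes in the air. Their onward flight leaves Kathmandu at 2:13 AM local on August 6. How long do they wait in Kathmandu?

6 hours

Convert departure to UTC: 5:00 PM + 7:00 = 12:00 AM UTC on Aug 5.
Add 14 hours 28 minutes flight time → 2:28 PM UTC.
Kathmandu is UTC+5:45, so local arrival = 2:28 PM + 5:45 = 8:13 PM on Aug 5.
Layover = 2:13 AM − 8:13 PM (+1 day) = 6 hours.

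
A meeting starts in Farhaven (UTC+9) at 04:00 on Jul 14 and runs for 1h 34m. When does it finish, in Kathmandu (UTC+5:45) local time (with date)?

02:19 on Jul 14

Convert start to UTC: 04:00 − 9:00 = 19:00 UTC on Jul 13.
Add 1 hour 34 minutes duration → 20:34 UTC.
Kathmandu is UTC+5:45, so local end time = 20:34 + 5:45 = 02:19 on Jul 14.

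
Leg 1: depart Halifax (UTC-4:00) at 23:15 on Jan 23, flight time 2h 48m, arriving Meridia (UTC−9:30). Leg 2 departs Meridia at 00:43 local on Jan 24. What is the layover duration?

Convert departure to UTC: 23:15 + 4:00 = 03:15 UTC on Jan 24.
Add 2 hours 48 minutes flight time → 06:03 UTC.
Meridia is UTC−9:30, so local arrival = 06:03 − 9:30 = 20:33 on Jan 23.
Layover = 00:43 − 20:33 (+1 day) = 4 hours 10 minutes.

4 hours 10 minutes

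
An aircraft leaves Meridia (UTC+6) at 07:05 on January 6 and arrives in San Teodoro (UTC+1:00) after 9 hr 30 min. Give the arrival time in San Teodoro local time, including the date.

11:35 on January 6

Convert departure to UTC: 07:05 − 6:00 = 01:05 UTC on Jan 6.
Add 9 hours and 30 minutes travel time → 10:35 UTC.
San Teodoro is UTC+1:00, so local arrival = 10:35 + 1:00 = 11:35 on Jan 6.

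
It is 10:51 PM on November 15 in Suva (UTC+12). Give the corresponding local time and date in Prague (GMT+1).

In UTC: 10:51 PM − 12:00 = 10:51 AM on Nov 15.
Prague is UTC+1:00: 10:51 AM + 1:00 = 11:51 AM on Nov 15.

11:51 AM on November 15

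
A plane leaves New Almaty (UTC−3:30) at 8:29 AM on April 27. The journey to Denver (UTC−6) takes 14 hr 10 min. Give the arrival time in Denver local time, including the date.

8:09 PM on April 27

Convert departure to UTC: 8:29 AM + 3:30 = 11:59 AM UTC on Apr 27.
Add 14 hours 10 minutes travel time → 2:09 AM UTC (Apr 28).
Denver is UTC−6:00, so local arrival = 2:09 AM − 6:00 = 8:09 PM on Apr 27.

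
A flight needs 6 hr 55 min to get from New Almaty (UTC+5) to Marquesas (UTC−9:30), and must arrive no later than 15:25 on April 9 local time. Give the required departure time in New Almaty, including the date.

23:00 on Apr 9

Target arrival in UTC: 15:25 + 9:30 = 00:55 on Apr 10.
Subtract 6 hours and 55 minutes → departure 18:00 UTC on Apr 9.
New Almaty is UTC+5:00: 18:00 + 5:00 = 23:00 on Apr 9.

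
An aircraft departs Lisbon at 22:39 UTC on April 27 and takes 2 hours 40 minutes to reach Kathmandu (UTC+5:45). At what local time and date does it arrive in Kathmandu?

07:04 on Apr 28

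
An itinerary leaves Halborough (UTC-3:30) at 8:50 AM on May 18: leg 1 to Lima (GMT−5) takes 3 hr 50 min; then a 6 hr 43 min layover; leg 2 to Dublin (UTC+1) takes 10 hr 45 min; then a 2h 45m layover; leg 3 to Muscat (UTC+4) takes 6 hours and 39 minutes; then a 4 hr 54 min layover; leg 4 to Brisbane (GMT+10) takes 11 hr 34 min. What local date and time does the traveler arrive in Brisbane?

9:30 PM on May 20

Convert departure to UTC: 8:50 AM + 3:30 = 12:20 PM UTC on May 18.
Add 3 hours and 50 minutes leg 1 → 4:10 PM UTC.
Add 6 hours and 43 minutes layover in Lima → 10:53 PM UTC.
Add 10 hours and 45 minutes leg 2 → 9:38 AM UTC (May 19).
Add 2 hours 45 minutes layover in Dublin → 12:23 PM UTC.
Add 6 hours 39 minutes leg 3 → 7:02 PM UTC.
Add 4 hours 54 minutes layover in Muscat → 11:56 PM UTC.
Add 11 hours 34 minutes leg 4 → 11:30 AM UTC (May 20).
Brisbane is UTC+10:00, so local arrival = 11:30 AM + 10:00 = 9:30 PM on May 20.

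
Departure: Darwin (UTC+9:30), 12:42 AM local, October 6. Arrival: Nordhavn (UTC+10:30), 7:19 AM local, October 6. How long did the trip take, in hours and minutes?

5 hours 37 minutes

Nordhavn is 1:00 ahead of Darwin.
Clock-face elapsed time (ignoring zones) is 6 hours 37 minutes.
Actual elapsed = 6 hours 37 minutes − 1:00 = 5 hours 37 minutes.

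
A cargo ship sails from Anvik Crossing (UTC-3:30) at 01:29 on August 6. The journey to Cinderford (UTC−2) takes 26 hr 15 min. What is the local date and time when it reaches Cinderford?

Convert departure to UTC: 01:29 + 3:30 = 04:59 UTC on Aug 6.
Add 26 hours and 15 minutes travel time → 07:14 UTC (Aug 7).
Cinderford is UTC−2:00, so local arrival = 07:14 − 2:00 = 05:14 on Aug 7.

05:14 on August 7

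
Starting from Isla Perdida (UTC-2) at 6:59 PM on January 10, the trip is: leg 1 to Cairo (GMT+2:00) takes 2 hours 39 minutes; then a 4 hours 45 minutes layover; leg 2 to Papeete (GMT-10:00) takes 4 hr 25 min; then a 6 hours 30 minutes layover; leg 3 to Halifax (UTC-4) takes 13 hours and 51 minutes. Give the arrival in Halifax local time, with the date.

1:09 AM on January 12

Convert departure to UTC: 6:59 PM + 2:00 = 8:59 PM UTC on Jan 10.
Add 2 hours 39 minutes leg 1 → 11:38 PM UTC.
Add 4 hours and 45 minutes layover in Cairo → 4:23 AM UTC (Jan 11).
Add 4 hours and 25 minutes leg 2 → 8:48 AM UTC.
Add 6 hours and 30 minutes layover in Papeete → 3:18 PM UTC.
Add 13 hours 51 minutes leg 3 → 5:09 AM UTC (Jan 12).
Halifax is UTC−4:00, so local arrival = 5:09 AM − 4:00 = 1:09 AM on Jan 12.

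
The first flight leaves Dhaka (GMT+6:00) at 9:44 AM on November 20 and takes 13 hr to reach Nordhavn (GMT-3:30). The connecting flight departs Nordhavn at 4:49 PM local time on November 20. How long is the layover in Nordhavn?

3 hours 35 minutes

Convert departure to UTC: 9:44 AM − 6:00 = 3:44 AM UTC on Nov 20.
Add 13 hours flight time → 4:44 PM UTC.
Nordhavn is UTC−3:30, so local arrival = 4:44 PM − 3:30 = 1:14 PM on Nov 20.
Layover = 4:49 PM − 1:14 PM = 3 hours 35 minutes.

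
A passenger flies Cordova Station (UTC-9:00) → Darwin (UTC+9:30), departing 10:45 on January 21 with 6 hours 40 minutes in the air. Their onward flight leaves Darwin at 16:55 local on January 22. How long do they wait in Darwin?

5 hours

Convert departure to UTC: 10:45 + 9:00 = 19:45 UTC on Jan 21.
Add 6 hours and 40 minutes flight time → 02:25 UTC (Jan 22).
Darwin is UTC+9:30, so local arrival = 02:25 + 9:30 = 11:55 on Jan 22.
Layover = 16:55 − 11:55 = 5 hours.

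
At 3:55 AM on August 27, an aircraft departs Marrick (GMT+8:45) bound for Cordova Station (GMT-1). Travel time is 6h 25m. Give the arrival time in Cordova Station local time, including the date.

Cordova Station is 9:45 behind Marrick.
After 6 hours 25 minutes it is 10:20 AM in Marrick.
Shift by the zone difference: 10:20 AM − 9:45 = 12:35 AM on Aug 27 in Cordova Station.

12:35 AM on August 27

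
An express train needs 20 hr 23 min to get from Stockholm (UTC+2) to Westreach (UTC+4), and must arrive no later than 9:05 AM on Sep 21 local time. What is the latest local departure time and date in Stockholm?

Target arrival in UTC: 9:05 AM − 4:00 = 5:05 AM on Sep 21.
Subtract 20 hours 23 minutes → departure 8:42 AM UTC on Sep 20.
Stockholm is UTC+2:00: 8:42 AM + 2:00 = 10:42 AM on Sep 20.

10:42 AM on September 20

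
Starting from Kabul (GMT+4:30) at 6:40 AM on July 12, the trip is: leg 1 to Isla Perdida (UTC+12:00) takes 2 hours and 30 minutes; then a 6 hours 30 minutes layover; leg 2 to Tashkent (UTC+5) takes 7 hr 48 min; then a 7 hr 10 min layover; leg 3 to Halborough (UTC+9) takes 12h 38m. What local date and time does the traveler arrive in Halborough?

11:46 PM on July 13

Convert departure to UTC: 6:40 AM − 4:30 = 2:10 AM UTC on Jul 12.
Add 2 hours and 30 minutes leg 1 → 4:40 AM UTC.
Add 6 hours 30 minutes layover in Isla Perdida → 11:10 AM UTC.
Add 7 hours 48 minutes leg 2 → 6:58 PM UTC.
Add 7 hours and 10 minutes layover in Tashkent → 2:08 AM UTC (Jul 13).
Add 12 hours and 38 minutes leg 3 → 2:46 PM UTC.
Halborough is UTC+9:00, so local arrival = 2:46 PM + 9:00 = 11:46 PM on Jul 13.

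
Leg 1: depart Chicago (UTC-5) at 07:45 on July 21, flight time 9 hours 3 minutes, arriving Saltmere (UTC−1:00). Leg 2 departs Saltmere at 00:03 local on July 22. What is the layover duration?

3 hours 15 minutes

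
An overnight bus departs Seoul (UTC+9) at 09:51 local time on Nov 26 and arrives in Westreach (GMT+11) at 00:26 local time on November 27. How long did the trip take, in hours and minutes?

Departure in UTC: 09:51 − 9:00 = 00:51 on Nov 26.
Arrival in UTC: 00:26 − 11:00 = 13:26 on Nov 26.
Elapsed = 13:26 − 00:51 = 12 hours 35 minutes.

12 hours 35 minutes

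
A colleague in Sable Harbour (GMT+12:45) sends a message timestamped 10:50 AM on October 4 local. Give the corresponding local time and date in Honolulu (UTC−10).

12:05 PM on Oct 3

Honolulu is 22:45 behind Sable Harbour.
Shift by the zone difference: 10:50 AM − 22:45 = 12:05 PM on Oct 3 in Honolulu.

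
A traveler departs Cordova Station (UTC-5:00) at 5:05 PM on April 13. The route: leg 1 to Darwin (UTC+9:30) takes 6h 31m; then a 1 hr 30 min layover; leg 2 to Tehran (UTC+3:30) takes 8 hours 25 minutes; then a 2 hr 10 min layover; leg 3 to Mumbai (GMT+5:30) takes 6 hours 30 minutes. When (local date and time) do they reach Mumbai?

4:41 AM on April 15

Convert departure to UTC: 5:05 PM + 5:00 = 10:05 PM UTC on Apr 13.
Add 6 hours and 31 minutes leg 1 → 4:36 AM UTC (Apr 14).
Add 1 hour and 30 minutes layover in Darwin → 6:06 AM UTC.
Add 8 hours and 25 minutes leg 2 → 2:31 PM UTC.
Add 2 hours and 10 minutes layover in Tehran → 4:41 PM UTC.
Add 6 hours and 30 minutes leg 3 → 11:11 PM UTC.
Mumbai is UTC+5:30, so local arrival = 11:11 PM + 5:30 = 4:41 AM on Apr 15.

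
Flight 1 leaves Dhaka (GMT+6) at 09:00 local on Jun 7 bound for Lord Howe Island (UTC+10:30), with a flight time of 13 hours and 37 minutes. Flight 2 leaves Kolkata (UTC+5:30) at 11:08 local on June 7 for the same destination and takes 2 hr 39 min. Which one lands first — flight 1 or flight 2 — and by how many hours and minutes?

the second, by 8 hours 20 minutes

Flight 1 in UTC: 09:00 − 6:00 = 03:00 on Jun 7.
+13 hours 37 minutes → arrive 16:37 UTC on Jun 7.
Flight 2 in UTC: 11:08 − 5:30 = 05:38 on Jun 7.
+2 hours and 39 minutes → arrive 08:17 UTC on Jun 7.
Flight 2 lands earlier by 8 hours 20 minutes.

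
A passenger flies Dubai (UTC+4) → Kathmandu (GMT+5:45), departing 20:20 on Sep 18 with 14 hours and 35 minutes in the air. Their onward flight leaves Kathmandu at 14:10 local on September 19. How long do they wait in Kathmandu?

1 hour 30 minutes

Convert departure to UTC: 20:20 − 4:00 = 16:20 UTC on Sep 18.
Add 14 hours 35 minutes flight time → 06:55 UTC (Sep 19).
Kathmandu is UTC+5:45, so local arrival = 06:55 + 5:45 = 12:40 on Sep 19.
Layover = 14:10 − 12:40 = 1 hour 30 minutes.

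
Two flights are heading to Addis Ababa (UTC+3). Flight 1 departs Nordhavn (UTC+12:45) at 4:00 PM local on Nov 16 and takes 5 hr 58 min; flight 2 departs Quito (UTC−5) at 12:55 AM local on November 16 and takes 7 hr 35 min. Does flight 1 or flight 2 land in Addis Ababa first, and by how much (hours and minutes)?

the first, by 4 hours 17 minutes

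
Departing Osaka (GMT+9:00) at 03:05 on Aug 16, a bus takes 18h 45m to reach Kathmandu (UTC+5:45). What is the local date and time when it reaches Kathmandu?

Convert departure to UTC: 03:05 − 9:00 = 18:05 UTC on Aug 15.
Add 18 hours 45 minutes travel time → 12:50 UTC (Aug 16).
Kathmandu is UTC+5:45, so local arrival = 12:50 + 5:45 = 18:35 on Aug 16.

18:35 on August 16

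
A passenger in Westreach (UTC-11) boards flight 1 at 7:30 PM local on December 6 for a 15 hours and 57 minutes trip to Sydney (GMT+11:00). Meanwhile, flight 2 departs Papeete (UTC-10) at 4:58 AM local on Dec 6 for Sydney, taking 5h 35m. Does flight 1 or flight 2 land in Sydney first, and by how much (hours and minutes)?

the second, by 25 hours 54 minutes

Flight 1 in UTC: 7:30 PM + 11:00 = 6:30 AM on Dec 7.
+15 hours 57 minutes → arrive 10:27 PM UTC on Dec 7.
Flight 2 in UTC: 4:58 AM + 10:00 = 2:58 PM on Dec 6.
+5 hours 35 minutes → arrive 8:33 PM UTC on Dec 6.
Flight 2 lands earlier by 25 hours 54 minutes.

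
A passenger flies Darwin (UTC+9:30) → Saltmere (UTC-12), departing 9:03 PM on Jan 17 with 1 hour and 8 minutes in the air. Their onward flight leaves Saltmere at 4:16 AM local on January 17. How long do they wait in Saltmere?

3 hours 35 minutes

Convert departure to UTC: 9:03 PM − 9:30 = 11:33 AM UTC on Jan 17.
Add 1 hour and 8 minutes flight time → 12:41 PM UTC.
Saltmere is UTC−12:00, so local arrival = 12:41 PM − 12:00 = 12:41 AM on Jan 17.
Layover = 4:16 AM − 12:41 AM = 3 hours 35 minutes.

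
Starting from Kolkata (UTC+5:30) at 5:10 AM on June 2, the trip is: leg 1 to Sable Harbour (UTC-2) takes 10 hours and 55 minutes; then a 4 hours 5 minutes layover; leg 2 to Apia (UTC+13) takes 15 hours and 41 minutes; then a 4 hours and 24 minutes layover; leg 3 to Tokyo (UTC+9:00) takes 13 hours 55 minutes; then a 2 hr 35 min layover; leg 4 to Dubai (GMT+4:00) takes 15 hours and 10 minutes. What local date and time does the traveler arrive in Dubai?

10:25 PM on Jun 4

Convert departure to UTC: 5:10 AM − 5:30 = 11:40 PM UTC on Jun 1.
Add 10 hours 55 minutes leg 1 → 10:35 AM UTC (Jun 2).
Add 4 hours 5 minutes layover in Sable Harbour → 2:40 PM UTC.
Add 15 hours 41 minutes leg 2 → 6:21 AM UTC (Jun 3).
Add 4 hours 24 minutes layover in Apia → 10:45 AM UTC.
Add 13 hours 55 minutes leg 3 → 12:40 AM UTC (Jun 4).
Add 2 hours 35 minutes layover in Tokyo → 3:15 AM UTC.
Add 15 hours 10 minutes leg 4 → 6:25 PM UTC.
Dubai is UTC+4:00, so local arrival = 6:25 PM + 4:00 = 10:25 PM on Jun 4.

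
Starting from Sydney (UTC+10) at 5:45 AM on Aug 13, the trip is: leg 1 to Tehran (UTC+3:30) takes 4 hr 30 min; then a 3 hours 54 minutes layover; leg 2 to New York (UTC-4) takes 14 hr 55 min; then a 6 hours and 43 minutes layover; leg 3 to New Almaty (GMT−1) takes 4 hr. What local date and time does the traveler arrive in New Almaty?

Convert departure to UTC: 5:45 AM − 10:00 = 7:45 PM UTC on Aug 12.
Add 4 hours 30 minutes leg 1 → 12:15 AM UTC (Aug 13).
Add 3 hours 54 minutes layover in Tehran → 4:09 AM UTC.
Add 14 hours 55 minutes leg 2 → 7:04 PM UTC.
Add 6 hours and 43 minutes layover in New York → 1:47 AM UTC (Aug 14).
Add 4 hours leg 3 → 5:47 AM UTC.
New Almaty is UTC−1:00, so local arrival = 5:47 AM − 1:00 = 4:47 AM on Aug 14.

4:47 AM on Aug 14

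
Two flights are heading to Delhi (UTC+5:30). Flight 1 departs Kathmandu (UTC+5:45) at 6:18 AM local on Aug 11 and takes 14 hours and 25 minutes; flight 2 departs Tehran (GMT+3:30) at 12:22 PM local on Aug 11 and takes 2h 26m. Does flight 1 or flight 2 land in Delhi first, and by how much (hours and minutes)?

the second, by 3 hours 40 minutes

Flight 1 in UTC: 6:18 AM − 5:45 = 12:33 AM on Aug 11.
+14 hours 25 minutes → arrive 2:58 PM UTC on Aug 11.
Flight 2 in UTC: 12:22 PM − 3:30 = 8:52 AM on Aug 11.
+2 hours 26 minutes → arrive 11:18 AM UTC on Aug 11.
Flight 2 lands earlier by 3 hours 40 minutes.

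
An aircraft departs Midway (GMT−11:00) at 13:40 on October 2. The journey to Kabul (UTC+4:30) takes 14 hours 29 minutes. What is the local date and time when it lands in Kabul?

19:39 on Oct 3

Kabul is 15:30 ahead of Midway.
After 14 hours 29 minutes it is 04:09 (Oct 3) in Midway.
Shift by the zone difference: 04:09 + 15:30 = 19:39 on Oct 3 in Kabul.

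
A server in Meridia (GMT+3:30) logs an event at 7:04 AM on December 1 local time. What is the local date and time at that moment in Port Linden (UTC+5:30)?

In UTC: 7:04 AM − 3:30 = 3:34 AM on Dec 1.
Port Linden is UTC+5:30: 3:34 AM + 5:30 = 9:04 AM on Dec 1.

9:04 AM on December 1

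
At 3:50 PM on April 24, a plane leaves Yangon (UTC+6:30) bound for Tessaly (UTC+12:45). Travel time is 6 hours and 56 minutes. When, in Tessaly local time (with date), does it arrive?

Convert departure to UTC: 3:50 PM − 6:30 = 9:20 AM UTC on Apr 24.
Add 6 hours 56 minutes travel time → 4:16 PM UTC.
Tessaly is UTC+12:45, so local arrival = 4:16 PM + 12:45 = 5:01 AM on Apr 25.

5:01 AM on Apr 25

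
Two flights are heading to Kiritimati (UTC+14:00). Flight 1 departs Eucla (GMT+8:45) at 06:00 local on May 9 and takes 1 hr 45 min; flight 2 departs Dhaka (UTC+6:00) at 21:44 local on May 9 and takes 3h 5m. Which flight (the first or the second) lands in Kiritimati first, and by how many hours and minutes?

Flight 1 in UTC: 06:00 − 8:45 = 21:15 on May 8.
+1 hour and 45 minutes → arrive 23:00 UTC on May 8.
Flight 2 in UTC: 21:44 − 6:00 = 15:44 on May 9.
+3 hours 5 minutes → arrive 18:49 UTC on May 9.
Flight 1 lands earlier by 19 hours 49 minutes.

the first, by 19 hours 49 minutes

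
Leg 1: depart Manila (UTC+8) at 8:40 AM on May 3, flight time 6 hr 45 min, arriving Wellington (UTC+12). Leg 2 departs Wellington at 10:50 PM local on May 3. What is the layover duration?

3 hours 25 minutes

Convert departure to UTC: 8:40 AM − 8:00 = 12:40 AM UTC on May 3.
Add 6 hours 45 minutes flight time → 7:25 AM UTC.
Wellington is UTC+12:00, so local arrival = 7:25 AM + 12:00 = 7:25 PM on May 3.
Layover = 10:50 PM − 7:25 PM = 3 hours 25 minutes.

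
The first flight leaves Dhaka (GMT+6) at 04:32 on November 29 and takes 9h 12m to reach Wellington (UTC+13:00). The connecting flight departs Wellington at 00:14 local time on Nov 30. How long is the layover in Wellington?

Convert departure to UTC: 04:32 − 6:00 = 22:32 UTC on Nov 28.
Add 9 hours and 12 minutes flight time → 07:44 UTC (Nov 29).
Wellington is UTC+13:00, so local arrival = 07:44 + 13:00 = 20:44 on Nov 29.
Layover = 00:14 − 20:44 (+1 day) = 3 hours 30 minutes.

3 hours 30 minutes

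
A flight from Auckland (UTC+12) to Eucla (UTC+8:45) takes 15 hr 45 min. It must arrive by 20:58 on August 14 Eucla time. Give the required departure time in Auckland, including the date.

08:28 on August 14

Target arrival in UTC: 20:58 − 8:45 = 12:13 on Aug 14.
Subtract 15 hours 45 minutes → departure 20:28 UTC on Aug 13.
Auckland is UTC+12:00: 20:28 + 12:00 = 08:28 on Aug 14.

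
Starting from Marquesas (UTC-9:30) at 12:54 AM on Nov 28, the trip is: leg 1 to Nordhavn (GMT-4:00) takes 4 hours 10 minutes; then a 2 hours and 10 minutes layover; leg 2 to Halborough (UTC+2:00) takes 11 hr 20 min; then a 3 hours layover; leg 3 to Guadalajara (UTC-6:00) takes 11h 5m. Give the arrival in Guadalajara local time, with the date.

12:09 PM on November 29

Convert departure to UTC: 12:54 AM + 9:30 = 10:24 AM UTC on Nov 28.
Add 4 hours 10 minutes leg 1 → 2:34 PM UTC.
Add 2 hours 10 minutes layover in Nordhavn → 4:44 PM UTC.
Add 11 hours and 20 minutes leg 2 → 4:04 AM UTC (Nov 29).
Add 3 hours layover in Halborough → 7:04 AM UTC.
Add 11 hours 5 minutes leg 3 → 6:09 PM UTC.
Guadalajara is UTC−6:00, so local arrival = 6:09 PM − 6:00 = 12:09 PM on Nov 29.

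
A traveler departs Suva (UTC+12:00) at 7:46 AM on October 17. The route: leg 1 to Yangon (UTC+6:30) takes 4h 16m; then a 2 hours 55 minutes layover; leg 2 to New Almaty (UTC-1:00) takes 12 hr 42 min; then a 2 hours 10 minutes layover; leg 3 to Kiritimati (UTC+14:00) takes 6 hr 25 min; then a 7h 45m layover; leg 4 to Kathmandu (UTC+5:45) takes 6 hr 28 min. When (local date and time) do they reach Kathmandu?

Convert departure to UTC: 7:46 AM − 12:00 = 7:46 PM UTC on Oct 16.
Add 4 hours and 16 minutes leg 1 → 12:02 AM UTC (Oct 17).
Add 2 hours 55 minutes layover in Yangon → 2:57 AM UTC.
Add 12 hours 42 minutes leg 2 → 3:39 PM UTC.
Add 2 hours and 10 minutes layover in New Almaty → 5:49 PM UTC.
Add 6 hours and 25 minutes leg 3 → 12:14 AM UTC (Oct 18).
Add 7 hours and 45 minutes layover in Kiritimati → 7:59 AM UTC.
Add 6 hours 28 minutes leg 4 → 2:27 PM UTC.
Kathmandu is UTC+5:45, so local arrival = 2:27 PM + 5:45 = 8:12 PM on Oct 18.

8:12 PM on Oct 18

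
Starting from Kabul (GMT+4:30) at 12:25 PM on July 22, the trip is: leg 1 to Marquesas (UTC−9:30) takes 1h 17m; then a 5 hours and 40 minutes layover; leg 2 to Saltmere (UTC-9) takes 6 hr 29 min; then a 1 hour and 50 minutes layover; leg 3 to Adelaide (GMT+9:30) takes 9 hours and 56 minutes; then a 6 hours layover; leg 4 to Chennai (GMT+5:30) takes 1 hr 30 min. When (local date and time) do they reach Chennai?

Convert departure to UTC: 12:25 PM − 4:30 = 7:55 AM UTC on Jul 22.
Add 1 hour 17 minutes leg 1 → 9:12 AM UTC.
Add 5 hours and 40 minutes layover in Marquesas → 2:52 PM UTC.
Add 6 hours 29 minutes leg 2 → 9:21 PM UTC.
Add 1 hour 50 minutes layover in Saltmere → 11:11 PM UTC.
Add 9 hours and 56 minutes leg 3 → 9:07 AM UTC (Jul 23).
Add 6 hours layover in Adelaide → 3:07 PM UTC.
Add 1 hour 30 minutes leg 4 → 4:37 PM UTC.
Chennai is UTC+5:30, so local arrival = 4:37 PM + 5:30 = 10:07 PM on Jul 23.

10:07 PM on July 23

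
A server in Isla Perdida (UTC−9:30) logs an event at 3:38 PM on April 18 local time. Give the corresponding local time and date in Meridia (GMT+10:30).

In UTC: 3:38 PM + 9:30 = 1:08 AM on Apr 19.
Meridia is UTC+10:30: 1:08 AM + 10:30 = 11:38 AM on Apr 19.

11:38 AM on April 19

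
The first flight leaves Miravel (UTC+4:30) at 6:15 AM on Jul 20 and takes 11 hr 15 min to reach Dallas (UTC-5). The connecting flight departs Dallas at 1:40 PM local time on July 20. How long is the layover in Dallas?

5 hours 40 minutes

Convert departure to UTC: 6:15 AM − 4:30 = 1:45 AM UTC on Jul 20.
Add 11 hours 15 minutes flight time → 1:00 PM UTC.
Dallas is UTC−5:00, so local arrival = 1:00 PM − 5:00 = 8:00 AM on Jul 20.
Layover = 1:40 PM − 8:00 AM = 5 hours 40 minutes.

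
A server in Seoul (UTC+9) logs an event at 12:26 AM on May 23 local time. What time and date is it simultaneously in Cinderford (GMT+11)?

2:26 AM on May 23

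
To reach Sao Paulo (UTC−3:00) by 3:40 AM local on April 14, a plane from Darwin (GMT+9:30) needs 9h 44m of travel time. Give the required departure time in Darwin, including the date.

Target arrival in UTC: 3:40 AM + 3:00 = 6:40 AM on Apr 14.
Subtract 9 hours 44 minutes → departure 8:56 PM UTC on Apr 13.
Darwin is UTC+9:30: 8:56 PM + 9:30 = 6:26 AM on Apr 14.

6:26 AM on April 14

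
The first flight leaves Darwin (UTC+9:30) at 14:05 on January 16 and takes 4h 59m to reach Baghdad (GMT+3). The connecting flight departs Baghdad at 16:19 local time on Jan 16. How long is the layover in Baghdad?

3 hours 45 minutes

Convert departure to UTC: 14:05 − 9:30 = 04:35 UTC on Jan 16.
Add 4 hours and 59 minutes flight time → 09:34 UTC.
Baghdad is UTC+3:00, so local arrival = 09:34 + 3:00 = 12:34 on Jan 16.
Layover = 16:19 − 12:34 = 3 hours 45 minutes.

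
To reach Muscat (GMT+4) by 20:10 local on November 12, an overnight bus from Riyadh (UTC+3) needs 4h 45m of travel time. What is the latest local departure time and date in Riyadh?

Target arrival in UTC: 20:10 − 4:00 = 16:10 on Nov 12.
Subtract 4 hours and 45 minutes → departure 11:25 UTC on Nov 12.
Riyadh is UTC+3:00: 11:25 + 3:00 = 14:25 on Nov 12.

14:25 on Nov 12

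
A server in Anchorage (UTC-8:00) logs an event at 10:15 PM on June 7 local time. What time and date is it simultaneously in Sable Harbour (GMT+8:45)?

3:00 PM on June 8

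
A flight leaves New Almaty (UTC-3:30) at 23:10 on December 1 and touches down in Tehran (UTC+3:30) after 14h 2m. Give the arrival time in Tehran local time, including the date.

20:12 on December 2

Tehran is 7:00 ahead of New Almaty.
After 14 hours and 2 minutes it is 13:12 (Dec 2) in New Almaty.
Shift by the zone difference: 13:12 + 7:00 = 20:12 on Dec 2 in Tehran.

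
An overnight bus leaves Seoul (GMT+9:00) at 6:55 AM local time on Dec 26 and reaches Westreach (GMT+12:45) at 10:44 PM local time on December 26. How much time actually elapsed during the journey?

Departure in UTC: 6:55 AM − 9:00 = 9:55 PM on Dec 25.
Arrival in UTC: 10:44 PM − 12:45 = 9:59 AM on Dec 26.
Elapsed = 9:59 AM − 9:55 PM (+1 day) = 12 hours 4 minutes.

12 hours 4 minutes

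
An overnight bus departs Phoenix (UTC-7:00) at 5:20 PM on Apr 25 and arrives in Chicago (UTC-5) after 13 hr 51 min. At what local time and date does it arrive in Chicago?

9:11 AM on Apr 26

Chicago is 2:00 ahead of Phoenix.
After 13 hours and 51 minutes it is 7:11 AM (Apr 26) in Phoenix.
Shift by the zone difference: 7:11 AM + 2:00 = 9:11 AM on Apr 26 in Chicago.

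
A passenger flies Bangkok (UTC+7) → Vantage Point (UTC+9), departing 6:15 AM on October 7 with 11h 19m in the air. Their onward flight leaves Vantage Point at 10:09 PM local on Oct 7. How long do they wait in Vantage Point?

Convert departure to UTC: 6:15 AM − 7:00 = 11:15 PM UTC on Oct 6.
Add 11 hours and 19 minutes flight time → 10:34 AM UTC (Oct 7).
Vantage Point is UTC+9:00, so local arrival = 10:34 AM + 9:00 = 7:34 PM on Oct 7.
Layover = 10:09 PM − 7:34 PM = 2 hours 35 minutes.

2 hours 35 minutes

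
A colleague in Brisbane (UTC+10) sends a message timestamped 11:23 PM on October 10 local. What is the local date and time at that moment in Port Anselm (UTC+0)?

1:23 PM on Oct 10

In UTC: 11:23 PM − 10:00 = 1:23 PM on Oct 10.
Port Anselm is UTC+0, so it is 1:23 PM on Oct 10.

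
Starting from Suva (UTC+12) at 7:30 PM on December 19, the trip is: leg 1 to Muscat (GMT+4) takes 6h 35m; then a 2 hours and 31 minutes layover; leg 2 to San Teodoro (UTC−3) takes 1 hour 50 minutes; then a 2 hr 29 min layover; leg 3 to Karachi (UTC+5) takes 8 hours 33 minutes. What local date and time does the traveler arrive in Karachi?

10:28 AM on Dec 20

Convert departure to UTC: 7:30 PM − 12:00 = 7:30 AM UTC on Dec 19.
Add 6 hours 35 minutes leg 1 → 2:05 PM UTC.
Add 2 hours 31 minutes layover in Muscat → 4:36 PM UTC.
Add 1 hour and 50 minutes leg 2 → 6:26 PM UTC.
Add 2 hours and 29 minutes layover in San Teodoro → 8:55 PM UTC.
Add 8 hours and 33 minutes leg 3 → 5:28 AM UTC (Dec 20).
Karachi is UTC+5:00, so local arrival = 5:28 AM + 5:00 = 10:28 AM on Dec 20.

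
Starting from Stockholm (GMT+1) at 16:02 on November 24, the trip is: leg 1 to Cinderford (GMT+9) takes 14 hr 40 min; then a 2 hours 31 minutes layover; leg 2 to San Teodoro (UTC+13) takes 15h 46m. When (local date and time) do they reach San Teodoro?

12:59 on Nov 26

Convert departure to UTC: 16:02 − 1:00 = 15:02 UTC on Nov 24.
Add 14 hours and 40 minutes leg 1 → 05:42 UTC (Nov 25).
Add 2 hours 31 minutes layover in Cinderford → 08:13 UTC.
Add 15 hours and 46 minutes leg 2 → 23:59 UTC.
San Teodoro is UTC+13:00, so local arrival = 23:59 + 13:00 = 12:59 on Nov 26.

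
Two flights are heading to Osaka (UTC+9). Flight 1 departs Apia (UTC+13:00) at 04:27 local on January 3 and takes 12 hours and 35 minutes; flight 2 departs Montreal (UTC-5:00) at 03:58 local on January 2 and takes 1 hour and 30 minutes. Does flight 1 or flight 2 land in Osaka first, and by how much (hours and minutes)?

the second, by 17 hours 34 minutes

Flight 1 in UTC: 04:27 − 13:00 = 15:27 on Jan 2.
+12 hours 35 minutes → arrive 04:02 UTC on Jan 3.
Flight 2 in UTC: 03:58 + 5:00 = 08:58 on Jan 2.
+1 hour 30 minutes → arrive 10:28 UTC on Jan 2.
Flight 2 lands earlier by 17 hours 34 minutes.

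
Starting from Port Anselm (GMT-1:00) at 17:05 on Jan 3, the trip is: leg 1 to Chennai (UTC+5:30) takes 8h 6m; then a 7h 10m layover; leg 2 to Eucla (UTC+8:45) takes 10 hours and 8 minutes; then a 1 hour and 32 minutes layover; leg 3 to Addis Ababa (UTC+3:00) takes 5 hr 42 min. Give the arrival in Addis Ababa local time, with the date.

Convert departure to UTC: 17:05 + 1:00 = 18:05 UTC on Jan 3.
Add 8 hours and 6 minutes leg 1 → 02:11 UTC (Jan 4).
Add 7 hours 10 minutes layover in Chennai → 09:21 UTC.
Add 10 hours and 8 minutes leg 2 → 19:29 UTC.
Add 1 hour and 32 minutes layover in Eucla → 21:01 UTC.
Add 5 hours 42 minutes leg 3 → 02:43 UTC (Jan 5).
Addis Ababa is UTC+3:00, so local arrival = 02:43 + 3:00 = 05:43 on Jan 5.

05:43 on Jan 5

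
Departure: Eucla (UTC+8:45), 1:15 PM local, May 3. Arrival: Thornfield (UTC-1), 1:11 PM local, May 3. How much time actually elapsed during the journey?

9 hours 41 minutes

Departure in UTC: 1:15 PM − 8:45 = 4:30 AM on May 3.
Arrival in UTC: 1:11 PM + 1:00 = 2:11 PM on May 3.
Elapsed = 2:11 PM − 4:30 AM = 9 hours 41 minutes.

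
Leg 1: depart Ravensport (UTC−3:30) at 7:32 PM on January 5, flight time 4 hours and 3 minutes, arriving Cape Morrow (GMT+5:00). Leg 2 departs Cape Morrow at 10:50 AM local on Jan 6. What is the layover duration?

Convert departure to UTC: 7:32 PM + 3:30 = 11:02 PM UTC on Jan 5.
Add 4 hours 3 minutes flight time → 3:05 AM UTC (Jan 6).
Cape Morrow is UTC+5:00, so local arrival = 3:05 AM + 5:00 = 8:05 AM on Jan 6.
Layover = 10:50 AM − 8:05 AM = 2 hours 45 minutes.

2 hours 45 minutes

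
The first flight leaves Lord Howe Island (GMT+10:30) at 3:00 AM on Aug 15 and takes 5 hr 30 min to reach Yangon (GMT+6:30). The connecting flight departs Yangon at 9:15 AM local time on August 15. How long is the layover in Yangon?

4 hours 45 minutes

Convert departure to UTC: 3:00 AM − 10:30 = 4:30 PM UTC on Aug 14.
Add 5 hours and 30 minutes flight time → 10:00 PM UTC.
Yangon is UTC+6:30, so local arrival = 10:00 PM + 6:30 = 4:30 AM on Aug 15.
Layover = 9:15 AM − 4:30 AM = 4 hours 45 minutes.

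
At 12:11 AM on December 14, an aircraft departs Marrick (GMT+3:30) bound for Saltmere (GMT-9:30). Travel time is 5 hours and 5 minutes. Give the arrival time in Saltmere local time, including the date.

4:16 PM on Dec 13

Convert departure to UTC: 12:11 AM − 3:30 = 8:41 PM UTC on Dec 13.
Add 5 hours 5 minutes travel time → 1:46 AM UTC (Dec 14).
Saltmere is UTC−9:30, so local arrival = 1:46 AM − 9:30 = 4:16 PM on Dec 13.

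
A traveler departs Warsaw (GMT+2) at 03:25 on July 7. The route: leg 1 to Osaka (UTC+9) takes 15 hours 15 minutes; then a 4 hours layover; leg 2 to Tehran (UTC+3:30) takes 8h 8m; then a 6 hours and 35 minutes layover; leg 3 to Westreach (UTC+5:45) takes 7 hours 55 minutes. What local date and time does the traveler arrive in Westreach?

Convert departure to UTC: 03:25 − 2:00 = 01:25 UTC on Jul 7.
Add 15 hours and 15 minutes leg 1 → 16:40 UTC.
Add 4 hours layover in Osaka → 20:40 UTC.
Add 8 hours 8 minutes leg 2 → 04:48 UTC (Jul 8).
Add 6 hours 35 minutes layover in Tehran → 11:23 UTC.
Add 7 hours 55 minutes leg 3 → 19:18 UTC.
Westreach is UTC+5:45, so local arrival = 19:18 + 5:45 = 01:03 on Jul 9.

01:03 on Jul 9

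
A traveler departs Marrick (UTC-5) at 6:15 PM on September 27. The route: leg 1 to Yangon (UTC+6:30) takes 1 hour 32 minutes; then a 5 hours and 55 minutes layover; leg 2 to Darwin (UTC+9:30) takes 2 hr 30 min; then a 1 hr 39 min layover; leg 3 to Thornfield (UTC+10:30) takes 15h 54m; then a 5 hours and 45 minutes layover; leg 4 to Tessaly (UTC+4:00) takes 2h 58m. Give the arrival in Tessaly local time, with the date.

3:28 PM on Sep 29

Convert departure to UTC: 6:15 PM + 5:00 = 11:15 PM UTC on Sep 27.
Add 1 hour and 32 minutes leg 1 → 12:47 AM UTC (Sep 28).
Add 5 hours and 55 minutes layover in Yangon → 6:42 AM UTC.
Add 2 hours and 30 minutes leg 2 → 9:12 AM UTC.
Add 1 hour 39 minutes layover in Darwin → 10:51 AM UTC.
Add 15 hours and 54 minutes leg 3 → 2:45 AM UTC (Sep 29).
Add 5 hours and 45 minutes layover in Thornfield → 8:30 AM UTC.
Add 2 hours and 58 minutes leg 4 → 11:28 AM UTC.
Tessaly is UTC+4:00, so local arrival = 11:28 AM + 4:00 = 3:28 PM on Sep 29.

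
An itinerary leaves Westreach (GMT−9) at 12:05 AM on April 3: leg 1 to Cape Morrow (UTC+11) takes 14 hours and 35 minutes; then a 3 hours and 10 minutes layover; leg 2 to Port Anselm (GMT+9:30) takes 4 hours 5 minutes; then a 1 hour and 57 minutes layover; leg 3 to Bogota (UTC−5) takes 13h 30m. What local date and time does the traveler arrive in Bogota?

Convert departure to UTC: 12:05 AM + 9:00 = 9:05 AM UTC on Apr 3.
Add 14 hours and 35 minutes leg 1 → 11:40 PM UTC.
Add 3 hours 10 minutes layover in Cape Morrow → 2:50 AM UTC (Apr 4).
Add 4 hours and 5 minutes leg 2 → 6:55 AM UTC.
Add 1 hour 57 minutes layover in Port Anselm → 8:52 AM UTC.
Add 13 hours 30 minutes leg 3 → 10:22 PM UTC.
Bogota is UTC−5:00, so local arrival = 10:22 PM − 5:00 = 5:22 PM on Apr 4.

5:22 PM on Apr 4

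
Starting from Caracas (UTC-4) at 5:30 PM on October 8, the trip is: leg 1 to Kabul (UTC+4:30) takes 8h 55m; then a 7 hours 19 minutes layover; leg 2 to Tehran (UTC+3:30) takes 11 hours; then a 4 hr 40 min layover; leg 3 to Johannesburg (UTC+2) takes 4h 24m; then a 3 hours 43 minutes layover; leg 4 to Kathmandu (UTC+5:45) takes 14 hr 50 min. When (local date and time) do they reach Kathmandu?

Convert departure to UTC: 5:30 PM + 4:00 = 9:30 PM UTC on Oct 8.
Add 8 hours 55 minutes leg 1 → 6:25 AM UTC (Oct 9).
Add 7 hours 19 minutes layover in Kabul → 1:44 PM UTC.
Add 11 hours leg 2 → 12:44 AM UTC (Oct 10).
Add 4 hours and 40 minutes layover in Tehran → 5:24 AM UTC.
Add 4 hours and 24 minutes leg 3 → 9:48 AM UTC.
Add 3 hours and 43 minutes layover in Johannesburg → 1:31 PM UTC.
Add 14 hours 50 minutes leg 4 → 4:21 AM UTC (Oct 11).
Kathmandu is UTC+5:45, so local arrival = 4:21 AM + 5:45 = 10:06 AM on Oct 11.

10:06 AM on Oct 11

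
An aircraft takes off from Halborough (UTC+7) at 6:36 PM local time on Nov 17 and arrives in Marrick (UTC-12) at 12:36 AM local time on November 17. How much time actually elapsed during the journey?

1 hour

Departure in UTC: 6:36 PM − 7:00 = 11:36 AM on Nov 17.
Arrival in UTC: 12:36 AM + 12:00 = 12:36 PM on Nov 17.
Elapsed = 12:36 PM − 11:36 AM = 1 hour.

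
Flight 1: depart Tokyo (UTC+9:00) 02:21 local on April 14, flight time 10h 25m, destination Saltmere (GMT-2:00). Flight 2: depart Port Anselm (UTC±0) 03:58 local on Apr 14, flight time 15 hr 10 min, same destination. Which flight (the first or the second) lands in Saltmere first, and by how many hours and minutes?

the first, by 15 hours 22 minutes

Flight 1 in UTC: 02:21 − 9:00 = 17:21 on Apr 13.
+10 hours and 25 minutes → arrive 03:46 UTC on Apr 14.
Flight 2 departs at 03:58 UTC (Apr 14).
+15 hours and 10 minutes → arrive 19:08 UTC on Apr 14.
Flight 1 lands earlier by 15 hours 22 minutes.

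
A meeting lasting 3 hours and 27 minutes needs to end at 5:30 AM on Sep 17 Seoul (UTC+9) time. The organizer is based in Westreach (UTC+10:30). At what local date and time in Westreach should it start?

3:33 AM on September 17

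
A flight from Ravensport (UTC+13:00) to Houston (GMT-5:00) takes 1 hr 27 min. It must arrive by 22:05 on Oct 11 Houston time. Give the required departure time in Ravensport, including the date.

Target arrival in UTC: 22:05 + 5:00 = 03:05 on Oct 12.
Subtract 1 hour 27 minutes → departure 01:38 UTC on Oct 12.
Ravensport is UTC+13:00: 01:38 + 13:00 = 14:38 on Oct 12.

14:38 on Oct 12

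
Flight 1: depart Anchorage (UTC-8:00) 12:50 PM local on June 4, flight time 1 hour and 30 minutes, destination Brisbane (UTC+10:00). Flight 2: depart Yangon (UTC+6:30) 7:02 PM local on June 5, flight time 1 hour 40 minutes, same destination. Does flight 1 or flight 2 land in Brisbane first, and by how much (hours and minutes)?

the first, by 15 hours 52 minutes

Flight 1 in UTC: 12:50 PM + 8:00 = 8:50 PM on Jun 4.
+1 hour and 30 minutes → arrive 10:20 PM UTC on Jun 4.
Flight 2 in UTC: 7:02 PM − 6:30 = 12:32 PM on Jun 5.
+1 hour and 40 minutes → arrive 2:12 PM UTC on Jun 5.
Flight 1 lands earlier by 15 hours 52 minutes.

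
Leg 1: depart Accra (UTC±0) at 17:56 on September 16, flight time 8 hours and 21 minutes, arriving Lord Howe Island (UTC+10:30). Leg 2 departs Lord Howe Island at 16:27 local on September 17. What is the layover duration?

Accra is at UTC+0, so departure is already 17:56 UTC on Sep 16.
Add 8 hours and 21 minutes flight time → 02:17 UTC (Sep 17).
Lord Howe Island is UTC+10:30, so local arrival = 02:17 + 10:30 = 12:47 on Sep 17.
Layover = 16:27 − 12:47 = 3 hours 40 minutes.

3 hours 40 minutes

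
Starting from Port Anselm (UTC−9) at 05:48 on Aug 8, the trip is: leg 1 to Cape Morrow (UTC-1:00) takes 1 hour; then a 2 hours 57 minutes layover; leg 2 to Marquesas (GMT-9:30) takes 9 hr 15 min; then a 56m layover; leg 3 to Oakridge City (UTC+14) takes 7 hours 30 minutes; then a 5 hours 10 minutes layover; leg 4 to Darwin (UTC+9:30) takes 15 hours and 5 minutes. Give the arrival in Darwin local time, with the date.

18:11 on Aug 10

Convert departure to UTC: 05:48 + 9:00 = 14:48 UTC on Aug 8.
Add 1 hour leg 1 → 15:48 UTC.
Add 2 hours and 57 minutes layover in Cape Morrow → 18:45 UTC.
Add 9 hours 15 minutes leg 2 → 04:00 UTC (Aug 9).
Add 56 minutes layover in Marquesas → 04:56 UTC.
Add 7 hours 30 minutes leg 3 → 12:26 UTC.
Add 5 hours 10 minutes layover in Oakridge City → 17:36 UTC.
Add 15 hours 5 minutes leg 4 → 08:41 UTC (Aug 10).
Darwin is UTC+9:30, so local arrival = 08:41 + 9:30 = 18:11 on Aug 10.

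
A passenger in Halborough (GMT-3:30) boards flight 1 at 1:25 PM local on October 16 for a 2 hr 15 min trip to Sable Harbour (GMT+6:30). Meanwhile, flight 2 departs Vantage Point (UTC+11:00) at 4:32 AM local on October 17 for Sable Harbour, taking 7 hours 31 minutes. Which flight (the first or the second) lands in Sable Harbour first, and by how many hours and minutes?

Flight 1 in UTC: 1:25 PM + 3:30 = 4:55 PM on Oct 16.
+2 hours 15 minutes → arrive 7:10 PM UTC on Oct 16.
Flight 2 in UTC: 4:32 AM − 11:00 = 5:32 PM on Oct 16.
+7 hours 31 minutes → arrive 1:03 AM UTC on Oct 17.
Flight 1 lands earlier by 5 hours 53 minutes.

the first, by 5 hours 53 minutes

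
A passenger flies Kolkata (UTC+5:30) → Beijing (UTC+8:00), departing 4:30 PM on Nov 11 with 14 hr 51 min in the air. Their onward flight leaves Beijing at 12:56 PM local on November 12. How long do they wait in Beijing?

Convert departure to UTC: 4:30 PM − 5:30 = 11:00 AM UTC on Nov 11.
Add 14 hours 51 minutes flight time → 1:51 AM UTC (Nov 12).
Beijing is UTC+8:00, so local arrival = 1:51 AM + 8:00 = 9:51 AM on Nov 12.
Layover = 12:56 PM − 9:51 AM = 3 hours 5 minutes.

3 hours 5 minutes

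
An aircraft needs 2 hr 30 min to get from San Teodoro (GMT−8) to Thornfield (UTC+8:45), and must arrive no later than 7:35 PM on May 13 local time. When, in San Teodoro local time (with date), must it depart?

12:20 AM on May 13

Target arrival in UTC: 7:35 PM − 8:45 = 10:50 AM on May 13.
Subtract 2 hours 30 minutes → departure 8:20 AM UTC on May 13.
San Teodoro is UTC−8:00: 8:20 AM − 8:00 = 12:20 AM on May 13.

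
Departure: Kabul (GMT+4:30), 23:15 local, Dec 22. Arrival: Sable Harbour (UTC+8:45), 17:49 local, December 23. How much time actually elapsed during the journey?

14 hours 19 minutes

Departure in UTC: 23:15 − 4:30 = 18:45 on Dec 22.
Arrival in UTC: 17:49 − 8:45 = 09:04 on Dec 23.
Elapsed = 09:04 − 18:45 (+1 day) = 14 hours 19 minutes.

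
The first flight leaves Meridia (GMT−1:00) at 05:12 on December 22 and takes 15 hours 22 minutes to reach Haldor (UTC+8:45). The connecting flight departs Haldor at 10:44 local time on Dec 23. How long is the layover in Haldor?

Convert departure to UTC: 05:12 + 1:00 = 06:12 UTC on Dec 22.
Add 15 hours 22 minutes flight time → 21:34 UTC.
Haldor is UTC+8:45, so local arrival = 21:34 + 8:45 = 06:19 on Dec 23.
Layover = 10:44 − 06:19 = 4 hours 25 minutes.

4 hours 25 minutes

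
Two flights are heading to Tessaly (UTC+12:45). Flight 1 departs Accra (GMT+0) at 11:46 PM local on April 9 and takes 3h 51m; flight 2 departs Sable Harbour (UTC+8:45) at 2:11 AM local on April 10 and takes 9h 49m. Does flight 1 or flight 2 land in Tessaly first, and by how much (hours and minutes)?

Flight 1 departs at 11:46 PM UTC (Apr 9).
+3 hours and 51 minutes → arrive 3:37 AM UTC on Apr 10.
Flight 2 in UTC: 2:11 AM − 8:45 = 5:26 PM on Apr 9.
+9 hours and 49 minutes → arrive 3:15 AM UTC on Apr 10.
Flight 2 lands earlier by 22 minutes.

the second, by 22 minutes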